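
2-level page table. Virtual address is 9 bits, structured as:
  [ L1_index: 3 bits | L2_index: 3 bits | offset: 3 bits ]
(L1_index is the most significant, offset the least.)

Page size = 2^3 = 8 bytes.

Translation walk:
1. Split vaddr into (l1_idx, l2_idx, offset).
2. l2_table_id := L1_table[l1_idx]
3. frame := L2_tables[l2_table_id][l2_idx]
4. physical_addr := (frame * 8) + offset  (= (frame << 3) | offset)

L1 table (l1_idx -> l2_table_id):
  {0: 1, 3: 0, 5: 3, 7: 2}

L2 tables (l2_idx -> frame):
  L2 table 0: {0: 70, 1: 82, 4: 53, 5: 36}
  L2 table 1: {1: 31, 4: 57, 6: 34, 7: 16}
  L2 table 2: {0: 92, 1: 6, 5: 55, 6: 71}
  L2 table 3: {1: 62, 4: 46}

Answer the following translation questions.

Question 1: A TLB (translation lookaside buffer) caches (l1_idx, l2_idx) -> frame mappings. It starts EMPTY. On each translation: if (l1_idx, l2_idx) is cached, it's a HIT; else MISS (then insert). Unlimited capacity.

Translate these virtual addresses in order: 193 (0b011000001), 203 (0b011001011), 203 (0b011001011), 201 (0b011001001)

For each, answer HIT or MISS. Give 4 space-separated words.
Answer: MISS MISS HIT HIT

Derivation:
vaddr=193: (3,0) not in TLB -> MISS, insert
vaddr=203: (3,1) not in TLB -> MISS, insert
vaddr=203: (3,1) in TLB -> HIT
vaddr=201: (3,1) in TLB -> HIT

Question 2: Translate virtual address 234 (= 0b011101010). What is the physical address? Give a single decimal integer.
vaddr = 234 = 0b011101010
Split: l1_idx=3, l2_idx=5, offset=2
L1[3] = 0
L2[0][5] = 36
paddr = 36 * 8 + 2 = 290

Answer: 290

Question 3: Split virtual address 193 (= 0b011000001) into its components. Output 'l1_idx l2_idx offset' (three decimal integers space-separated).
vaddr = 193 = 0b011000001
  top 3 bits -> l1_idx = 3
  next 3 bits -> l2_idx = 0
  bottom 3 bits -> offset = 1

Answer: 3 0 1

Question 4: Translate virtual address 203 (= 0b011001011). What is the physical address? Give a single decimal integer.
vaddr = 203 = 0b011001011
Split: l1_idx=3, l2_idx=1, offset=3
L1[3] = 0
L2[0][1] = 82
paddr = 82 * 8 + 3 = 659

Answer: 659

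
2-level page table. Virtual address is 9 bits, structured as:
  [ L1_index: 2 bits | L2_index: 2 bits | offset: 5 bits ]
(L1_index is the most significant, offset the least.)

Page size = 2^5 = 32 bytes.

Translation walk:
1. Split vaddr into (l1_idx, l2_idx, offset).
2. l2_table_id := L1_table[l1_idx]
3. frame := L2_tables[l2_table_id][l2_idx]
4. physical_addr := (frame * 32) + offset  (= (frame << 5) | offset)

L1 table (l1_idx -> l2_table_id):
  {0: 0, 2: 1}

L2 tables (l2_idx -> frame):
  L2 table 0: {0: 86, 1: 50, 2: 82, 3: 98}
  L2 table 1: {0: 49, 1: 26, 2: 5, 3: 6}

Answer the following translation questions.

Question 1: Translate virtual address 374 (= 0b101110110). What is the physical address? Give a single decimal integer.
vaddr = 374 = 0b101110110
Split: l1_idx=2, l2_idx=3, offset=22
L1[2] = 1
L2[1][3] = 6
paddr = 6 * 32 + 22 = 214

Answer: 214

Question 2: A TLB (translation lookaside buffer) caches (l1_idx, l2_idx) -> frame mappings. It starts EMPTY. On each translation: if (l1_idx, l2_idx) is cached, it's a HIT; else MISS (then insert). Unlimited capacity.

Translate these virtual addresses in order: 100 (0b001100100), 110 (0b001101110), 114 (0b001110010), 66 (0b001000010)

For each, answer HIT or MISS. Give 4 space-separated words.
vaddr=100: (0,3) not in TLB -> MISS, insert
vaddr=110: (0,3) in TLB -> HIT
vaddr=114: (0,3) in TLB -> HIT
vaddr=66: (0,2) not in TLB -> MISS, insert

Answer: MISS HIT HIT MISS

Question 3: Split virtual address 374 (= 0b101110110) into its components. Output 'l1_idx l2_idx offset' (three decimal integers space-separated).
vaddr = 374 = 0b101110110
  top 2 bits -> l1_idx = 2
  next 2 bits -> l2_idx = 3
  bottom 5 bits -> offset = 22

Answer: 2 3 22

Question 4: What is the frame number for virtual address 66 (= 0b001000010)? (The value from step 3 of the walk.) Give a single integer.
vaddr = 66: l1_idx=0, l2_idx=2
L1[0] = 0; L2[0][2] = 82

Answer: 82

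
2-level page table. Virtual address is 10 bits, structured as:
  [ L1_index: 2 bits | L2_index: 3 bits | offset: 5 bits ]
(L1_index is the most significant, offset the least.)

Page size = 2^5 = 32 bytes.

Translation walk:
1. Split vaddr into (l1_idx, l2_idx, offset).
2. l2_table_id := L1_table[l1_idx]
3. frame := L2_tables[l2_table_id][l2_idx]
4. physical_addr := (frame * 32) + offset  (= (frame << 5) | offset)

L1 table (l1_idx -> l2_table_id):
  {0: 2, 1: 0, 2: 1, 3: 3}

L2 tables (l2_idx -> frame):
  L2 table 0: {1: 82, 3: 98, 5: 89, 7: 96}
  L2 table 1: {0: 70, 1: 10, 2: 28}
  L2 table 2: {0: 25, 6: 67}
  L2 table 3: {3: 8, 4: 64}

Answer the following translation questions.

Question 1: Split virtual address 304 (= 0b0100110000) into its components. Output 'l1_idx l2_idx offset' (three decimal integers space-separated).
Answer: 1 1 16

Derivation:
vaddr = 304 = 0b0100110000
  top 2 bits -> l1_idx = 1
  next 3 bits -> l2_idx = 1
  bottom 5 bits -> offset = 16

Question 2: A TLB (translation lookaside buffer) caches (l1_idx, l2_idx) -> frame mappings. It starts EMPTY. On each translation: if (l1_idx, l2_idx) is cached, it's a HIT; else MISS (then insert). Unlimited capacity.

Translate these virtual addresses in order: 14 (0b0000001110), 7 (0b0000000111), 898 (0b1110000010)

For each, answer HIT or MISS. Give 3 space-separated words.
Answer: MISS HIT MISS

Derivation:
vaddr=14: (0,0) not in TLB -> MISS, insert
vaddr=7: (0,0) in TLB -> HIT
vaddr=898: (3,4) not in TLB -> MISS, insert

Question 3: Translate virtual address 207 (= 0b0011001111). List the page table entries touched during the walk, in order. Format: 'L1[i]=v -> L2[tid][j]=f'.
Answer: L1[0]=2 -> L2[2][6]=67

Derivation:
vaddr = 207 = 0b0011001111
Split: l1_idx=0, l2_idx=6, offset=15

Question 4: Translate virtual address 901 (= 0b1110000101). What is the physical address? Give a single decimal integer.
vaddr = 901 = 0b1110000101
Split: l1_idx=3, l2_idx=4, offset=5
L1[3] = 3
L2[3][4] = 64
paddr = 64 * 32 + 5 = 2053

Answer: 2053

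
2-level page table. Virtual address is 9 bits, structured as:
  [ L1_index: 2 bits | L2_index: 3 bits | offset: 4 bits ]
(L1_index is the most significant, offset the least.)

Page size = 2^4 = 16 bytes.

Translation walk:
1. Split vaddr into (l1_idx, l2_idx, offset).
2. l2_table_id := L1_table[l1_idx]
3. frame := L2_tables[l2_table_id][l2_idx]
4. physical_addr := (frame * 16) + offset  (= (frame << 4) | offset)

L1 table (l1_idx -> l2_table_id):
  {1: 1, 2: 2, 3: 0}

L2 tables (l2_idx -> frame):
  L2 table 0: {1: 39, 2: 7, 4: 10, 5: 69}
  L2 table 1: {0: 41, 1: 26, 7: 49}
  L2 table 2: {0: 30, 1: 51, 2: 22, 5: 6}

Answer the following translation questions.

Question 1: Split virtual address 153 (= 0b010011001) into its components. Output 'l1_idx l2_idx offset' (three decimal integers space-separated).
Answer: 1 1 9

Derivation:
vaddr = 153 = 0b010011001
  top 2 bits -> l1_idx = 1
  next 3 bits -> l2_idx = 1
  bottom 4 bits -> offset = 9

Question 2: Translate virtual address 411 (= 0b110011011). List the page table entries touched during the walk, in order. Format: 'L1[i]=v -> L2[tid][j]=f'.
Answer: L1[3]=0 -> L2[0][1]=39

Derivation:
vaddr = 411 = 0b110011011
Split: l1_idx=3, l2_idx=1, offset=11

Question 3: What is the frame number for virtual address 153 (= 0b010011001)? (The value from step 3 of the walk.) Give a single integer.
Answer: 26

Derivation:
vaddr = 153: l1_idx=1, l2_idx=1
L1[1] = 1; L2[1][1] = 26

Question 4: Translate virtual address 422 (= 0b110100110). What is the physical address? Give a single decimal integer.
Answer: 118

Derivation:
vaddr = 422 = 0b110100110
Split: l1_idx=3, l2_idx=2, offset=6
L1[3] = 0
L2[0][2] = 7
paddr = 7 * 16 + 6 = 118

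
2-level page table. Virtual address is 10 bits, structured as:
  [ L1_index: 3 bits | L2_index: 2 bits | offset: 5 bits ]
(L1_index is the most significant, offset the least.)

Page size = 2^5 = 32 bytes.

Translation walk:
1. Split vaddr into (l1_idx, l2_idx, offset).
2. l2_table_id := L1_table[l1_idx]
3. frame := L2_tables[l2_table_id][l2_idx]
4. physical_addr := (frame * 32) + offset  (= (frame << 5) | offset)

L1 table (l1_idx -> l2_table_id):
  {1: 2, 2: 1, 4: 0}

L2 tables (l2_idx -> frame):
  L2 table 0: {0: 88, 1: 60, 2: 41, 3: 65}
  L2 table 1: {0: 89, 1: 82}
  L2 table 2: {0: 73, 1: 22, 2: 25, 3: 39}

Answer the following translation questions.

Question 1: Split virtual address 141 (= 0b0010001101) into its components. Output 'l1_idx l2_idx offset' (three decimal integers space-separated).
vaddr = 141 = 0b0010001101
  top 3 bits -> l1_idx = 1
  next 2 bits -> l2_idx = 0
  bottom 5 bits -> offset = 13

Answer: 1 0 13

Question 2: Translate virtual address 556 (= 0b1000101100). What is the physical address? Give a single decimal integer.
vaddr = 556 = 0b1000101100
Split: l1_idx=4, l2_idx=1, offset=12
L1[4] = 0
L2[0][1] = 60
paddr = 60 * 32 + 12 = 1932

Answer: 1932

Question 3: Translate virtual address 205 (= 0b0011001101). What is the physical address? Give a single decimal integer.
vaddr = 205 = 0b0011001101
Split: l1_idx=1, l2_idx=2, offset=13
L1[1] = 2
L2[2][2] = 25
paddr = 25 * 32 + 13 = 813

Answer: 813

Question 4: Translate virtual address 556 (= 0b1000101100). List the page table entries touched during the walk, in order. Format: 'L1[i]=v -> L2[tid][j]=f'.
vaddr = 556 = 0b1000101100
Split: l1_idx=4, l2_idx=1, offset=12

Answer: L1[4]=0 -> L2[0][1]=60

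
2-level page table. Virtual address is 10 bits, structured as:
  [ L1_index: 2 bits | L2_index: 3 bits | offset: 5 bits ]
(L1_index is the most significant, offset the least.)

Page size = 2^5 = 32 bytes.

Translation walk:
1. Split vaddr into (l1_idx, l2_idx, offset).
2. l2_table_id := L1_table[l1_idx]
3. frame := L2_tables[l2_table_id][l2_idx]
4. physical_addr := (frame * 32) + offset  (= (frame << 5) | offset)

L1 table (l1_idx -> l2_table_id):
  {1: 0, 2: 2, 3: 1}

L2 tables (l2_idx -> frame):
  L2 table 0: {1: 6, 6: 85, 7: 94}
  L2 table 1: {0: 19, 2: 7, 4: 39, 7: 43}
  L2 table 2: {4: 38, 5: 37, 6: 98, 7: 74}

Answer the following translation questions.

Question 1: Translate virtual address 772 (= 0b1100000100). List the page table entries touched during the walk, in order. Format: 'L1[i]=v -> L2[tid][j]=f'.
vaddr = 772 = 0b1100000100
Split: l1_idx=3, l2_idx=0, offset=4

Answer: L1[3]=1 -> L2[1][0]=19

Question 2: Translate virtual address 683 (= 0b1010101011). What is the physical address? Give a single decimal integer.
Answer: 1195

Derivation:
vaddr = 683 = 0b1010101011
Split: l1_idx=2, l2_idx=5, offset=11
L1[2] = 2
L2[2][5] = 37
paddr = 37 * 32 + 11 = 1195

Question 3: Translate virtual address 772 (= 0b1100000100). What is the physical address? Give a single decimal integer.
vaddr = 772 = 0b1100000100
Split: l1_idx=3, l2_idx=0, offset=4
L1[3] = 1
L2[1][0] = 19
paddr = 19 * 32 + 4 = 612

Answer: 612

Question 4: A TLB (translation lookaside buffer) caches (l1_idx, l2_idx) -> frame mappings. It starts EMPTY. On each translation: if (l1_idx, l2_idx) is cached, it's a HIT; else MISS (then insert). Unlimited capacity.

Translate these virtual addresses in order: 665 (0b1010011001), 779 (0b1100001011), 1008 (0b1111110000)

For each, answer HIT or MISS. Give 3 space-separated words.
vaddr=665: (2,4) not in TLB -> MISS, insert
vaddr=779: (3,0) not in TLB -> MISS, insert
vaddr=1008: (3,7) not in TLB -> MISS, insert

Answer: MISS MISS MISS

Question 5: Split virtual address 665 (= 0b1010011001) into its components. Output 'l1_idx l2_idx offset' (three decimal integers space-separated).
vaddr = 665 = 0b1010011001
  top 2 bits -> l1_idx = 2
  next 3 bits -> l2_idx = 4
  bottom 5 bits -> offset = 25

Answer: 2 4 25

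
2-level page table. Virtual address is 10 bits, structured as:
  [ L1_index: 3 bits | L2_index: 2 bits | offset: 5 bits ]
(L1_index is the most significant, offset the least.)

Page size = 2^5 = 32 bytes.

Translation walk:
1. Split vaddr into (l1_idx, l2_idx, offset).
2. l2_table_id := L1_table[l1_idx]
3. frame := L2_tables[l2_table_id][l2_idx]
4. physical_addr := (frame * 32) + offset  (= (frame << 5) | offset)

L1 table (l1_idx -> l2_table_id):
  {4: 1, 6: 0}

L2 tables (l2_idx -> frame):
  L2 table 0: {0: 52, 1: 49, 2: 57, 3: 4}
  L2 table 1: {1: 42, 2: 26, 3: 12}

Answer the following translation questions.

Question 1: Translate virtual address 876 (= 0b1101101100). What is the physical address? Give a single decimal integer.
vaddr = 876 = 0b1101101100
Split: l1_idx=6, l2_idx=3, offset=12
L1[6] = 0
L2[0][3] = 4
paddr = 4 * 32 + 12 = 140

Answer: 140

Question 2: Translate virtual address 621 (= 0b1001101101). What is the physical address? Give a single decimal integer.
vaddr = 621 = 0b1001101101
Split: l1_idx=4, l2_idx=3, offset=13
L1[4] = 1
L2[1][3] = 12
paddr = 12 * 32 + 13 = 397

Answer: 397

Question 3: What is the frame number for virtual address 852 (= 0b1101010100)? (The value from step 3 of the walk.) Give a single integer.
vaddr = 852: l1_idx=6, l2_idx=2
L1[6] = 0; L2[0][2] = 57

Answer: 57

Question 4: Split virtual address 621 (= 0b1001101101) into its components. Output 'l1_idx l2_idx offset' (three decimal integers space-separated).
vaddr = 621 = 0b1001101101
  top 3 bits -> l1_idx = 4
  next 2 bits -> l2_idx = 3
  bottom 5 bits -> offset = 13

Answer: 4 3 13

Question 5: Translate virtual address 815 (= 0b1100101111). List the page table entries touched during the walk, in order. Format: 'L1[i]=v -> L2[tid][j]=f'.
vaddr = 815 = 0b1100101111
Split: l1_idx=6, l2_idx=1, offset=15

Answer: L1[6]=0 -> L2[0][1]=49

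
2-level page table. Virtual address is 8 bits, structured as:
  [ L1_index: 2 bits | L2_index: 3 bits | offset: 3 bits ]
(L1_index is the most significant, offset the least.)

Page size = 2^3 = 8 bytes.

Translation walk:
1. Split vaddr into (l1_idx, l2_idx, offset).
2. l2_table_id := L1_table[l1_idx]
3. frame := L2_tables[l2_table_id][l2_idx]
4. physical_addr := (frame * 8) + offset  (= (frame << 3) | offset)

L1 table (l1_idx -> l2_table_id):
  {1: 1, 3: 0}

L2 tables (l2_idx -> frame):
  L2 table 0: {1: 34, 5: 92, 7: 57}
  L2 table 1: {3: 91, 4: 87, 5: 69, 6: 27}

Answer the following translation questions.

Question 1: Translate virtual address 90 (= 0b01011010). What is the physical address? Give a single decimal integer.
vaddr = 90 = 0b01011010
Split: l1_idx=1, l2_idx=3, offset=2
L1[1] = 1
L2[1][3] = 91
paddr = 91 * 8 + 2 = 730

Answer: 730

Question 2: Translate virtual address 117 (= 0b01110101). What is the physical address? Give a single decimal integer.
Answer: 221

Derivation:
vaddr = 117 = 0b01110101
Split: l1_idx=1, l2_idx=6, offset=5
L1[1] = 1
L2[1][6] = 27
paddr = 27 * 8 + 5 = 221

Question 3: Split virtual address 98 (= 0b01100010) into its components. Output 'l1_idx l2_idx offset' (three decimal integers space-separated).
Answer: 1 4 2

Derivation:
vaddr = 98 = 0b01100010
  top 2 bits -> l1_idx = 1
  next 3 bits -> l2_idx = 4
  bottom 3 bits -> offset = 2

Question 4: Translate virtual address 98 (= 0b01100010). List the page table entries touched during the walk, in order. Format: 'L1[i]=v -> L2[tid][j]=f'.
vaddr = 98 = 0b01100010
Split: l1_idx=1, l2_idx=4, offset=2

Answer: L1[1]=1 -> L2[1][4]=87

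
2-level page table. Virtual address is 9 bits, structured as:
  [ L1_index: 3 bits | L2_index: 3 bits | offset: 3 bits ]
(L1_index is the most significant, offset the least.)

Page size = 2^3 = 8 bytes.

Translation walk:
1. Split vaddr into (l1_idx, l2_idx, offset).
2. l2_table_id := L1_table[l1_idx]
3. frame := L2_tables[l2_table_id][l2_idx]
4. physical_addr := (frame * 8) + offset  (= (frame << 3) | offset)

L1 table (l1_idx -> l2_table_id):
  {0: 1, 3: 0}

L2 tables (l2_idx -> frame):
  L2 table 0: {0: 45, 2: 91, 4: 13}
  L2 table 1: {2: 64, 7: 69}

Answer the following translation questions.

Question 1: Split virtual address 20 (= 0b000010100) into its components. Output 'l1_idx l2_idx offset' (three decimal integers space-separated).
Answer: 0 2 4

Derivation:
vaddr = 20 = 0b000010100
  top 3 bits -> l1_idx = 0
  next 3 bits -> l2_idx = 2
  bottom 3 bits -> offset = 4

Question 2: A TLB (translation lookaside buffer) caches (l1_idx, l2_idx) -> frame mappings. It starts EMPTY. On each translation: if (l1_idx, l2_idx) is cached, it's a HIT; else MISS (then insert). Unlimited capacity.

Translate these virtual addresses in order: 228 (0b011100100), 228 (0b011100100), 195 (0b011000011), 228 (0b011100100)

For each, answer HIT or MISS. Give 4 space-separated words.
Answer: MISS HIT MISS HIT

Derivation:
vaddr=228: (3,4) not in TLB -> MISS, insert
vaddr=228: (3,4) in TLB -> HIT
vaddr=195: (3,0) not in TLB -> MISS, insert
vaddr=228: (3,4) in TLB -> HIT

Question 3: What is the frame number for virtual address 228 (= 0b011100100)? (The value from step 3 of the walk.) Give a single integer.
Answer: 13

Derivation:
vaddr = 228: l1_idx=3, l2_idx=4
L1[3] = 0; L2[0][4] = 13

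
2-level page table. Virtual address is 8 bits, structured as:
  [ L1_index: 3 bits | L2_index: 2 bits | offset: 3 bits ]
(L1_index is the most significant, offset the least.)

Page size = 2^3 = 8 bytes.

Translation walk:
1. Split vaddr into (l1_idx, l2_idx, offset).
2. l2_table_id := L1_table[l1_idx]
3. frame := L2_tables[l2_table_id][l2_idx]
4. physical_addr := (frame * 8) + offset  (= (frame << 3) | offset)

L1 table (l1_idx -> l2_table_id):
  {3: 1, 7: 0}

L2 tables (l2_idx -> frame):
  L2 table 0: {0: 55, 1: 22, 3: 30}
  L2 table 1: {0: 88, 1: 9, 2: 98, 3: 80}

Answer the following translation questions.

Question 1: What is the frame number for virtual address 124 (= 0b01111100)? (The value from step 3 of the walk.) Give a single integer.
vaddr = 124: l1_idx=3, l2_idx=3
L1[3] = 1; L2[1][3] = 80

Answer: 80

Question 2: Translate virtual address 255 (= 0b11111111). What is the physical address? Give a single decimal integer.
vaddr = 255 = 0b11111111
Split: l1_idx=7, l2_idx=3, offset=7
L1[7] = 0
L2[0][3] = 30
paddr = 30 * 8 + 7 = 247

Answer: 247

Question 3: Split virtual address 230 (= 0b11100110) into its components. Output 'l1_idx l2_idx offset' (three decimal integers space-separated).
Answer: 7 0 6

Derivation:
vaddr = 230 = 0b11100110
  top 3 bits -> l1_idx = 7
  next 2 bits -> l2_idx = 0
  bottom 3 bits -> offset = 6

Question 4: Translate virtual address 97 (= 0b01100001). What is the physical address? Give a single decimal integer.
vaddr = 97 = 0b01100001
Split: l1_idx=3, l2_idx=0, offset=1
L1[3] = 1
L2[1][0] = 88
paddr = 88 * 8 + 1 = 705

Answer: 705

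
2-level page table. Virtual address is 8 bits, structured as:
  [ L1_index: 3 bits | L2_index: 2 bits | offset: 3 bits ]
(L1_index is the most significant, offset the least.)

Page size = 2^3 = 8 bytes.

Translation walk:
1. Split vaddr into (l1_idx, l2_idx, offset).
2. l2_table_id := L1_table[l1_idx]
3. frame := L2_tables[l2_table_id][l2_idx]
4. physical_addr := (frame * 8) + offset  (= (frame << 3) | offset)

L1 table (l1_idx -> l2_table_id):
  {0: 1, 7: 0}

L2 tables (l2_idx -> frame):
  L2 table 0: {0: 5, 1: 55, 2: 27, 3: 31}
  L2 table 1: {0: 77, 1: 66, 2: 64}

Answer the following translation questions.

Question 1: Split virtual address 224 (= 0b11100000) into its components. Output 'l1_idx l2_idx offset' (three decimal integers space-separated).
vaddr = 224 = 0b11100000
  top 3 bits -> l1_idx = 7
  next 2 bits -> l2_idx = 0
  bottom 3 bits -> offset = 0

Answer: 7 0 0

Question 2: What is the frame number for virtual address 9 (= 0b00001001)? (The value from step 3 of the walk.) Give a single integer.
vaddr = 9: l1_idx=0, l2_idx=1
L1[0] = 1; L2[1][1] = 66

Answer: 66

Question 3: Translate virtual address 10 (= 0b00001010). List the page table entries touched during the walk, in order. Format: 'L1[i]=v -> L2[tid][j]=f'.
Answer: L1[0]=1 -> L2[1][1]=66

Derivation:
vaddr = 10 = 0b00001010
Split: l1_idx=0, l2_idx=1, offset=2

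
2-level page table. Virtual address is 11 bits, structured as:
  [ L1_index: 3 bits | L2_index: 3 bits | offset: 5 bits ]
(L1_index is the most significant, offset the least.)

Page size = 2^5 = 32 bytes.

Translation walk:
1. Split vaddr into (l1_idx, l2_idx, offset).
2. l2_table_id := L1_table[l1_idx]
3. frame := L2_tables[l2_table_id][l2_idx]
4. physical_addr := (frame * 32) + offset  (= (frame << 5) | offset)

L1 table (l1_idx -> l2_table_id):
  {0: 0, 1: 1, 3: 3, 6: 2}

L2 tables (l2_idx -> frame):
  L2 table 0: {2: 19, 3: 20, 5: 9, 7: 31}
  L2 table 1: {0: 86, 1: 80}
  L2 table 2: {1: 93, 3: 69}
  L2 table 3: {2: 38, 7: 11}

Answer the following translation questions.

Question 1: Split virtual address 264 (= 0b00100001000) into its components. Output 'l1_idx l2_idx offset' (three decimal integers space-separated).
Answer: 1 0 8

Derivation:
vaddr = 264 = 0b00100001000
  top 3 bits -> l1_idx = 1
  next 3 bits -> l2_idx = 0
  bottom 5 bits -> offset = 8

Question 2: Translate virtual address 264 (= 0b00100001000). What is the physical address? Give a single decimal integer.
vaddr = 264 = 0b00100001000
Split: l1_idx=1, l2_idx=0, offset=8
L1[1] = 1
L2[1][0] = 86
paddr = 86 * 32 + 8 = 2760

Answer: 2760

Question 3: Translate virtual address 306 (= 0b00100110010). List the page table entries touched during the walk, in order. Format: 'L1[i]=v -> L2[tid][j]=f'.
Answer: L1[1]=1 -> L2[1][1]=80

Derivation:
vaddr = 306 = 0b00100110010
Split: l1_idx=1, l2_idx=1, offset=18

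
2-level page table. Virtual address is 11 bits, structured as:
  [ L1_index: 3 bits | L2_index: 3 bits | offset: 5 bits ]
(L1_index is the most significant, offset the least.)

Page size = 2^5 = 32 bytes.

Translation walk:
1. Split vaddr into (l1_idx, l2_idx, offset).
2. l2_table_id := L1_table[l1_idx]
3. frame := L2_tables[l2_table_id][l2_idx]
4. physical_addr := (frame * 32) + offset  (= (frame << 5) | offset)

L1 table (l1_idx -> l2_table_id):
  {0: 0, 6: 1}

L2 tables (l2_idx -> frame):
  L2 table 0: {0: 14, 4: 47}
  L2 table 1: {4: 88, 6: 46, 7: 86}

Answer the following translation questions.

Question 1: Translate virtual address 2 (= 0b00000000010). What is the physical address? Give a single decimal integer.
vaddr = 2 = 0b00000000010
Split: l1_idx=0, l2_idx=0, offset=2
L1[0] = 0
L2[0][0] = 14
paddr = 14 * 32 + 2 = 450

Answer: 450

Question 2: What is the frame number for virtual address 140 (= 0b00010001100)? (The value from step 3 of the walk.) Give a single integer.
Answer: 47

Derivation:
vaddr = 140: l1_idx=0, l2_idx=4
L1[0] = 0; L2[0][4] = 47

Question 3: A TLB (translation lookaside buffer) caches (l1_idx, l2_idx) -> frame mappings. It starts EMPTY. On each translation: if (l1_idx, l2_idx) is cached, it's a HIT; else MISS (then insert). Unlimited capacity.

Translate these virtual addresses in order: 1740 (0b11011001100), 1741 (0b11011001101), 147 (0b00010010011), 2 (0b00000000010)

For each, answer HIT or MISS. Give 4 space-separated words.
Answer: MISS HIT MISS MISS

Derivation:
vaddr=1740: (6,6) not in TLB -> MISS, insert
vaddr=1741: (6,6) in TLB -> HIT
vaddr=147: (0,4) not in TLB -> MISS, insert
vaddr=2: (0,0) not in TLB -> MISS, insert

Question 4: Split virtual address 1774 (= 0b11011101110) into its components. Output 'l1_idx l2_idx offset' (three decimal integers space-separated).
Answer: 6 7 14

Derivation:
vaddr = 1774 = 0b11011101110
  top 3 bits -> l1_idx = 6
  next 3 bits -> l2_idx = 7
  bottom 5 bits -> offset = 14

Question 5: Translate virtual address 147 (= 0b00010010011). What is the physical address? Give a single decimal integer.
Answer: 1523

Derivation:
vaddr = 147 = 0b00010010011
Split: l1_idx=0, l2_idx=4, offset=19
L1[0] = 0
L2[0][4] = 47
paddr = 47 * 32 + 19 = 1523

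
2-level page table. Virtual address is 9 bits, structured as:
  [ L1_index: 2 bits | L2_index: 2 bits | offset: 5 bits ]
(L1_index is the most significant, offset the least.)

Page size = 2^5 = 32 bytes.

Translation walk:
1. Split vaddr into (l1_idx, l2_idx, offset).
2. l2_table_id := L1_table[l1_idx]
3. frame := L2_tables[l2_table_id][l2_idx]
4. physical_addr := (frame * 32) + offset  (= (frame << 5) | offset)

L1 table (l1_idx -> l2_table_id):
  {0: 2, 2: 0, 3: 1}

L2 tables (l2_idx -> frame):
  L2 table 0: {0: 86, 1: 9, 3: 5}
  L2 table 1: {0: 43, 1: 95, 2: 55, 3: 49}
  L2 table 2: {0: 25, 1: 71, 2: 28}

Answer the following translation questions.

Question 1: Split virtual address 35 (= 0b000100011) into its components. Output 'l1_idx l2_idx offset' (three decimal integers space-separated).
vaddr = 35 = 0b000100011
  top 2 bits -> l1_idx = 0
  next 2 bits -> l2_idx = 1
  bottom 5 bits -> offset = 3

Answer: 0 1 3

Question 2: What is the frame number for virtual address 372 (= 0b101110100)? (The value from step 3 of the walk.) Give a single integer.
vaddr = 372: l1_idx=2, l2_idx=3
L1[2] = 0; L2[0][3] = 5

Answer: 5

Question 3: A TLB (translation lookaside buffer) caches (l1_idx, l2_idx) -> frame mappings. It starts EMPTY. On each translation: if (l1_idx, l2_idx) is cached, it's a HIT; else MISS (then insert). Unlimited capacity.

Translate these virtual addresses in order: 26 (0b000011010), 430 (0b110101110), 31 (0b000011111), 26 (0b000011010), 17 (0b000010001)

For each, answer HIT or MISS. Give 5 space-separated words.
vaddr=26: (0,0) not in TLB -> MISS, insert
vaddr=430: (3,1) not in TLB -> MISS, insert
vaddr=31: (0,0) in TLB -> HIT
vaddr=26: (0,0) in TLB -> HIT
vaddr=17: (0,0) in TLB -> HIT

Answer: MISS MISS HIT HIT HIT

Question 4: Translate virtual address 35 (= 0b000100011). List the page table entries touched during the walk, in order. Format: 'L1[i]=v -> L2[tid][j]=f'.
vaddr = 35 = 0b000100011
Split: l1_idx=0, l2_idx=1, offset=3

Answer: L1[0]=2 -> L2[2][1]=71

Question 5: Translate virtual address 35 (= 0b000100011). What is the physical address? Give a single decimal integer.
Answer: 2275

Derivation:
vaddr = 35 = 0b000100011
Split: l1_idx=0, l2_idx=1, offset=3
L1[0] = 2
L2[2][1] = 71
paddr = 71 * 32 + 3 = 2275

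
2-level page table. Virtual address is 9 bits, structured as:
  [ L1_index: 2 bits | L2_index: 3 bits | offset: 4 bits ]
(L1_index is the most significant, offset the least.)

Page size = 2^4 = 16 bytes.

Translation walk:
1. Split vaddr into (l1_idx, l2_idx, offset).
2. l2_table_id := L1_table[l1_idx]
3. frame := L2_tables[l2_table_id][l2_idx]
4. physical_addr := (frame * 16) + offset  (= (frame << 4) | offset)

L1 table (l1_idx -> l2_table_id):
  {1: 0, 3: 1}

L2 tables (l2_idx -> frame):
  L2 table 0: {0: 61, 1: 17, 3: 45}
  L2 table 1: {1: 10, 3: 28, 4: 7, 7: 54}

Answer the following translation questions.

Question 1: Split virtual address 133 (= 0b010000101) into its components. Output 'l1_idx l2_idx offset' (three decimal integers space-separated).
Answer: 1 0 5

Derivation:
vaddr = 133 = 0b010000101
  top 2 bits -> l1_idx = 1
  next 3 bits -> l2_idx = 0
  bottom 4 bits -> offset = 5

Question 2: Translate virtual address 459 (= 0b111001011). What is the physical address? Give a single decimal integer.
Answer: 123

Derivation:
vaddr = 459 = 0b111001011
Split: l1_idx=3, l2_idx=4, offset=11
L1[3] = 1
L2[1][4] = 7
paddr = 7 * 16 + 11 = 123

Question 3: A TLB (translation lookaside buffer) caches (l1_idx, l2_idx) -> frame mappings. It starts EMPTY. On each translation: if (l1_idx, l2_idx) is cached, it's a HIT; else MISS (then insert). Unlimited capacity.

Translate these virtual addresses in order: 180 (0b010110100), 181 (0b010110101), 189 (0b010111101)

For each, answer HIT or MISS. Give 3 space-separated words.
vaddr=180: (1,3) not in TLB -> MISS, insert
vaddr=181: (1,3) in TLB -> HIT
vaddr=189: (1,3) in TLB -> HIT

Answer: MISS HIT HIT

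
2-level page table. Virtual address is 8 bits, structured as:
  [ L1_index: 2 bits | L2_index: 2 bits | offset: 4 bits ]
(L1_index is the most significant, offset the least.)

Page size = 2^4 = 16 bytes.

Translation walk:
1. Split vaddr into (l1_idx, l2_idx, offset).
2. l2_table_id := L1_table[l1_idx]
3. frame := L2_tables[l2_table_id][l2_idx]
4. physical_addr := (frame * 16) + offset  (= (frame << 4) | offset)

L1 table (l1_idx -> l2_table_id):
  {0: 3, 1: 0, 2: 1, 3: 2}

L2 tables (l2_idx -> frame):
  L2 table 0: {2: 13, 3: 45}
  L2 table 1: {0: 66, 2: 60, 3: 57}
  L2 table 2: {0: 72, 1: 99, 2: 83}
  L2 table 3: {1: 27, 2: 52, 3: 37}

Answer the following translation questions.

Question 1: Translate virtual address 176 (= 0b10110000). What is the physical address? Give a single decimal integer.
vaddr = 176 = 0b10110000
Split: l1_idx=2, l2_idx=3, offset=0
L1[2] = 1
L2[1][3] = 57
paddr = 57 * 16 + 0 = 912

Answer: 912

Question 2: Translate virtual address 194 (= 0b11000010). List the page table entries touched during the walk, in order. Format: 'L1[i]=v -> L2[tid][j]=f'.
vaddr = 194 = 0b11000010
Split: l1_idx=3, l2_idx=0, offset=2

Answer: L1[3]=2 -> L2[2][0]=72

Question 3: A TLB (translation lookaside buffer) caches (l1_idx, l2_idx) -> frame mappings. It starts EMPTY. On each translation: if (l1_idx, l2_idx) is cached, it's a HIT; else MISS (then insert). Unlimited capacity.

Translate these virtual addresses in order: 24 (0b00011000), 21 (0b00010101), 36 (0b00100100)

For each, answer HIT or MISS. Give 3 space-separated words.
vaddr=24: (0,1) not in TLB -> MISS, insert
vaddr=21: (0,1) in TLB -> HIT
vaddr=36: (0,2) not in TLB -> MISS, insert

Answer: MISS HIT MISS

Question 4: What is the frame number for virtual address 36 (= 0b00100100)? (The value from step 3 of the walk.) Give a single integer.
vaddr = 36: l1_idx=0, l2_idx=2
L1[0] = 3; L2[3][2] = 52

Answer: 52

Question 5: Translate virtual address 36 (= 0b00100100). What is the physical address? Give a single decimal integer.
Answer: 836

Derivation:
vaddr = 36 = 0b00100100
Split: l1_idx=0, l2_idx=2, offset=4
L1[0] = 3
L2[3][2] = 52
paddr = 52 * 16 + 4 = 836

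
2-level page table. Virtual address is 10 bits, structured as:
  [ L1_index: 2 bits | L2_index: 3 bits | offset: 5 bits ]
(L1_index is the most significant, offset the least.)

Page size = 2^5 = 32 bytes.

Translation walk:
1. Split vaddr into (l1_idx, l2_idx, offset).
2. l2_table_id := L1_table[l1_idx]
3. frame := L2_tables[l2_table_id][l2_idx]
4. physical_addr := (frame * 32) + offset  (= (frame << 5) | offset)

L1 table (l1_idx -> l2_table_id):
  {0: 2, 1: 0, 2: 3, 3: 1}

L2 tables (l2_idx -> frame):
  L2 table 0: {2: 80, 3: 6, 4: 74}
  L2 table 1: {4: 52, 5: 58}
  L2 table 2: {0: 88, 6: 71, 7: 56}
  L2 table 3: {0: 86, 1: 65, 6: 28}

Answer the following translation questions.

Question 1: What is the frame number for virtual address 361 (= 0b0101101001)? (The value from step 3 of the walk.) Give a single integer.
Answer: 6

Derivation:
vaddr = 361: l1_idx=1, l2_idx=3
L1[1] = 0; L2[0][3] = 6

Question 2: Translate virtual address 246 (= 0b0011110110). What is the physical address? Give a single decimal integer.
Answer: 1814

Derivation:
vaddr = 246 = 0b0011110110
Split: l1_idx=0, l2_idx=7, offset=22
L1[0] = 2
L2[2][7] = 56
paddr = 56 * 32 + 22 = 1814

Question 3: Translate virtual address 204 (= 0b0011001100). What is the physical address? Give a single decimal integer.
Answer: 2284

Derivation:
vaddr = 204 = 0b0011001100
Split: l1_idx=0, l2_idx=6, offset=12
L1[0] = 2
L2[2][6] = 71
paddr = 71 * 32 + 12 = 2284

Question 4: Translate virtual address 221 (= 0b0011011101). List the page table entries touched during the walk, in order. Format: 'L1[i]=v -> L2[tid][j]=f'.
Answer: L1[0]=2 -> L2[2][6]=71

Derivation:
vaddr = 221 = 0b0011011101
Split: l1_idx=0, l2_idx=6, offset=29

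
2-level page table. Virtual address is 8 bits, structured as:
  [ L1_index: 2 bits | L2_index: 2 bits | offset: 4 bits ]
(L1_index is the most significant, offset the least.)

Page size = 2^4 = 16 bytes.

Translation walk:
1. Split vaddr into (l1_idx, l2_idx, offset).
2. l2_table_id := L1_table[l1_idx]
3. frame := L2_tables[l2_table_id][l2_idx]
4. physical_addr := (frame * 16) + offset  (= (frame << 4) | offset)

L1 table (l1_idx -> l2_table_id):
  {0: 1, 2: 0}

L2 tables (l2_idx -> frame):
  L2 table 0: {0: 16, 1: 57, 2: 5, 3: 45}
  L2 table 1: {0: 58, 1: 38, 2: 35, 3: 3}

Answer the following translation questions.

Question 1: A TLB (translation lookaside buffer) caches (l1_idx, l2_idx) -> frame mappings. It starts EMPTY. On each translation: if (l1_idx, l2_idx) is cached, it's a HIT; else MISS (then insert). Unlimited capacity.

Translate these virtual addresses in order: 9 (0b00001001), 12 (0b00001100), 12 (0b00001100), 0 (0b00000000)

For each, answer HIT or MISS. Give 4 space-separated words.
Answer: MISS HIT HIT HIT

Derivation:
vaddr=9: (0,0) not in TLB -> MISS, insert
vaddr=12: (0,0) in TLB -> HIT
vaddr=12: (0,0) in TLB -> HIT
vaddr=0: (0,0) in TLB -> HIT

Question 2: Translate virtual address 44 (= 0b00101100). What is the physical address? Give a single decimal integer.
Answer: 572

Derivation:
vaddr = 44 = 0b00101100
Split: l1_idx=0, l2_idx=2, offset=12
L1[0] = 1
L2[1][2] = 35
paddr = 35 * 16 + 12 = 572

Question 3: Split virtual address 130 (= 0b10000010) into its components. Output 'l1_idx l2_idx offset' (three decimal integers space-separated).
vaddr = 130 = 0b10000010
  top 2 bits -> l1_idx = 2
  next 2 bits -> l2_idx = 0
  bottom 4 bits -> offset = 2

Answer: 2 0 2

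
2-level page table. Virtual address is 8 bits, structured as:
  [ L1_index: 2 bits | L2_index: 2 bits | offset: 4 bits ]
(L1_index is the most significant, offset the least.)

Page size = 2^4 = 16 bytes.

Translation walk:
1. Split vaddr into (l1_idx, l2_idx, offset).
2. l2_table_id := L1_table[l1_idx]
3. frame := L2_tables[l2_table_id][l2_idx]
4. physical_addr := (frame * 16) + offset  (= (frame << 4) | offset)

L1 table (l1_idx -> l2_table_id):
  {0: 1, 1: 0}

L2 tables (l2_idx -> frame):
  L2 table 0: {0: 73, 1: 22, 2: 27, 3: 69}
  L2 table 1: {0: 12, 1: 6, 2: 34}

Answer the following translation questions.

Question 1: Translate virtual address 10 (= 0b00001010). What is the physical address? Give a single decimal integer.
vaddr = 10 = 0b00001010
Split: l1_idx=0, l2_idx=0, offset=10
L1[0] = 1
L2[1][0] = 12
paddr = 12 * 16 + 10 = 202

Answer: 202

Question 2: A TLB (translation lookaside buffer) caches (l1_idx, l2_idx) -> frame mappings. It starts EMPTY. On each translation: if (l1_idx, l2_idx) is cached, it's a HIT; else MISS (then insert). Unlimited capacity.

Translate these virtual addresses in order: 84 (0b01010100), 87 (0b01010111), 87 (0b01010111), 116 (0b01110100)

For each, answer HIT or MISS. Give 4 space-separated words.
vaddr=84: (1,1) not in TLB -> MISS, insert
vaddr=87: (1,1) in TLB -> HIT
vaddr=87: (1,1) in TLB -> HIT
vaddr=116: (1,3) not in TLB -> MISS, insert

Answer: MISS HIT HIT MISS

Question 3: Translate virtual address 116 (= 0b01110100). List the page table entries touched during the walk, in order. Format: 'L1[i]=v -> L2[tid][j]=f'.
vaddr = 116 = 0b01110100
Split: l1_idx=1, l2_idx=3, offset=4

Answer: L1[1]=0 -> L2[0][3]=69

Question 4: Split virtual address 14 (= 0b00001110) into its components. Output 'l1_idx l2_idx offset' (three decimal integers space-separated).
vaddr = 14 = 0b00001110
  top 2 bits -> l1_idx = 0
  next 2 bits -> l2_idx = 0
  bottom 4 bits -> offset = 14

Answer: 0 0 14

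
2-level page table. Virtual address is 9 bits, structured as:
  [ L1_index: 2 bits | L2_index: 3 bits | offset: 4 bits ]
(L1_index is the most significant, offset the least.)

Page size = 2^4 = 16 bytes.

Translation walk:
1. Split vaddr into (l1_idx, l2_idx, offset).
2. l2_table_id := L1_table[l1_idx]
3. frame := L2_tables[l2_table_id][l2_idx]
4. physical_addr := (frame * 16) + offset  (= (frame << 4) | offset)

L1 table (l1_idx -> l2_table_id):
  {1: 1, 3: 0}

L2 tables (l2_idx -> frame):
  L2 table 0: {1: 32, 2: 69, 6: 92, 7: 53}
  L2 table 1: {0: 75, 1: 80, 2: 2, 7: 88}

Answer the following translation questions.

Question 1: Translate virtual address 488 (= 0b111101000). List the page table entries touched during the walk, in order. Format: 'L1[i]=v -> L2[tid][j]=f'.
vaddr = 488 = 0b111101000
Split: l1_idx=3, l2_idx=6, offset=8

Answer: L1[3]=0 -> L2[0][6]=92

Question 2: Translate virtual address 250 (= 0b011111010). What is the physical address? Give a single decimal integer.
Answer: 1418

Derivation:
vaddr = 250 = 0b011111010
Split: l1_idx=1, l2_idx=7, offset=10
L1[1] = 1
L2[1][7] = 88
paddr = 88 * 16 + 10 = 1418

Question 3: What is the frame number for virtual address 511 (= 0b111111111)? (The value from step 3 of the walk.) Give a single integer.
Answer: 53

Derivation:
vaddr = 511: l1_idx=3, l2_idx=7
L1[3] = 0; L2[0][7] = 53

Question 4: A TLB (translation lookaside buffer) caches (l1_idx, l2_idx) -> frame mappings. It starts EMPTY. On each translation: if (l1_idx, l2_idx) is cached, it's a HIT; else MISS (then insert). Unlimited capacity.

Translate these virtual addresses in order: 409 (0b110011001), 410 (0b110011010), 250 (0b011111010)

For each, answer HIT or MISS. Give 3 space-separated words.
vaddr=409: (3,1) not in TLB -> MISS, insert
vaddr=410: (3,1) in TLB -> HIT
vaddr=250: (1,7) not in TLB -> MISS, insert

Answer: MISS HIT MISS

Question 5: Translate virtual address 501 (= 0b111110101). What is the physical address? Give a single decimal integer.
vaddr = 501 = 0b111110101
Split: l1_idx=3, l2_idx=7, offset=5
L1[3] = 0
L2[0][7] = 53
paddr = 53 * 16 + 5 = 853

Answer: 853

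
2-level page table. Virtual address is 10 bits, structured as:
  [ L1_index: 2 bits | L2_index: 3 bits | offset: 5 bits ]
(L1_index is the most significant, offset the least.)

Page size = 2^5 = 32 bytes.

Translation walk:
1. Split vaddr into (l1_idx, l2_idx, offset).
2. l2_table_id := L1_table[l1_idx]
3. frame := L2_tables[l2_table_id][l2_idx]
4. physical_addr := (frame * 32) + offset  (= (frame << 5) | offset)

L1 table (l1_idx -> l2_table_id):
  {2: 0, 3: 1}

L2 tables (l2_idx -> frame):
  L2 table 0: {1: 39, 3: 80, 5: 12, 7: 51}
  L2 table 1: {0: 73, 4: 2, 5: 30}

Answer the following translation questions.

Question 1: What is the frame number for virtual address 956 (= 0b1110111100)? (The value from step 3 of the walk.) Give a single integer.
vaddr = 956: l1_idx=3, l2_idx=5
L1[3] = 1; L2[1][5] = 30

Answer: 30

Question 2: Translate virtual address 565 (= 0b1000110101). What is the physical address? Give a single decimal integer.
Answer: 1269

Derivation:
vaddr = 565 = 0b1000110101
Split: l1_idx=2, l2_idx=1, offset=21
L1[2] = 0
L2[0][1] = 39
paddr = 39 * 32 + 21 = 1269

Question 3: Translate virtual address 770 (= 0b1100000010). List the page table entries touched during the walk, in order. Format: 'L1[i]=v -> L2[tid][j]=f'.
Answer: L1[3]=1 -> L2[1][0]=73

Derivation:
vaddr = 770 = 0b1100000010
Split: l1_idx=3, l2_idx=0, offset=2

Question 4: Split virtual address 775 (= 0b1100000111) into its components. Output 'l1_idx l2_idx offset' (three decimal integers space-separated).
vaddr = 775 = 0b1100000111
  top 2 bits -> l1_idx = 3
  next 3 bits -> l2_idx = 0
  bottom 5 bits -> offset = 7

Answer: 3 0 7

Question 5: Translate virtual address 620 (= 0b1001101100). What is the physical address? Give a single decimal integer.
Answer: 2572

Derivation:
vaddr = 620 = 0b1001101100
Split: l1_idx=2, l2_idx=3, offset=12
L1[2] = 0
L2[0][3] = 80
paddr = 80 * 32 + 12 = 2572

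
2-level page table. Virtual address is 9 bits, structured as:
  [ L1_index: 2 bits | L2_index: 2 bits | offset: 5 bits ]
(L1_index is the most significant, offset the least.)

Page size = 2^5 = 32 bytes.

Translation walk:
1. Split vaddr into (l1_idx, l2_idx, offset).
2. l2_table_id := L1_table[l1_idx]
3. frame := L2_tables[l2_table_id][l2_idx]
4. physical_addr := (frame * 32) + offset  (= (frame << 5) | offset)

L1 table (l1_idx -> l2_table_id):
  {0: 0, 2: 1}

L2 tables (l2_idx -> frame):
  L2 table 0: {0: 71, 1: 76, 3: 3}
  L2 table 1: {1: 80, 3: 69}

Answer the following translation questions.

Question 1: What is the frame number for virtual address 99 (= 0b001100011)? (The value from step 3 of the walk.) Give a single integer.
Answer: 3

Derivation:
vaddr = 99: l1_idx=0, l2_idx=3
L1[0] = 0; L2[0][3] = 3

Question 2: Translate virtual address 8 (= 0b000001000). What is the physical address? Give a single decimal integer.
vaddr = 8 = 0b000001000
Split: l1_idx=0, l2_idx=0, offset=8
L1[0] = 0
L2[0][0] = 71
paddr = 71 * 32 + 8 = 2280

Answer: 2280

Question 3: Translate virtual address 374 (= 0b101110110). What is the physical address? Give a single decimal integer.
Answer: 2230

Derivation:
vaddr = 374 = 0b101110110
Split: l1_idx=2, l2_idx=3, offset=22
L1[2] = 1
L2[1][3] = 69
paddr = 69 * 32 + 22 = 2230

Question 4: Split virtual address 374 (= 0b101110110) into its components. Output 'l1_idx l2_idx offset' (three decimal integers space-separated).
vaddr = 374 = 0b101110110
  top 2 bits -> l1_idx = 2
  next 2 bits -> l2_idx = 3
  bottom 5 bits -> offset = 22

Answer: 2 3 22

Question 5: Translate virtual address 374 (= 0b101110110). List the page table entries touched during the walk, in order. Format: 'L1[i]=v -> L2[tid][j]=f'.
Answer: L1[2]=1 -> L2[1][3]=69

Derivation:
vaddr = 374 = 0b101110110
Split: l1_idx=2, l2_idx=3, offset=22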